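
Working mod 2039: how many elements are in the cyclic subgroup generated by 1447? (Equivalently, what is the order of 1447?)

The order of 1447 must divide p − 1 = 2038 = 2 · 1019.
Divisors: 1, 2, 1019, 2038.
Check each in increasing order: 1447^1 ≡ 1447;  1447^2 ≡ 1795;  1447^1019 ≡ 2038;  1447^2038 ≡ 1.
Smallest exponent giving 1 is 2038.

2038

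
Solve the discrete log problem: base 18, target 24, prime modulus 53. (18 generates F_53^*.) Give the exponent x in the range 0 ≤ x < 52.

8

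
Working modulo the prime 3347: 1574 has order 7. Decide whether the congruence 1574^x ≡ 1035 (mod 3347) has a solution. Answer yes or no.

⟨1574⟩ has order 7; its elements mod 3347 are {1, 185, 696, 755, 1035, 1574, 2448}.
1035 is in this set.

yes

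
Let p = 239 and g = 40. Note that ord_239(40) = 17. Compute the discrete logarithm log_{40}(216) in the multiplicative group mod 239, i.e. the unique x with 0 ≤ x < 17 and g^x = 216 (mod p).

Successive powers of 40 modulo 239:
  40^0=1  40^1=40  40^2=166  40^3=187  40^4=71  40^5=211
  40^6=75  40^7=132  40^8=22  40^9=163  40^10=67  40^11=51
  40^12=128  40^13=101  40^14=216
So 40^14 ≡ 216 (mod 239), giving x = 14.

14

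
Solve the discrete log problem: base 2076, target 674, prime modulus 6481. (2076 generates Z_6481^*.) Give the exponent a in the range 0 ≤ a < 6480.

4638

Baby-step giant-step with m = ceil(sqrt(6480)) = 81.
Baby table (2076^j mod 6481 for j=0..80):
  0:1  1:2076  2:6392  3:3185  4:1440  5:1699  6:1460  7:4333
  8:6161  9:3223  10:2556  11:4798  12:5832  13:724  14:5913  15:374
  16:5185  17:5600  18:5167  19:637  20:288  21:1636  22:292  23:3459
  24:6417  25:3237  26:5696  27:3552  28:5055  29:1441  30:3775  31:1371
  32:1037  33:1120  34:4922  35:4016  36:2650  37:5512  38:3947  39:1988
  40:5172  41:4536  42:6324  43:4599  44:1011  45:5473  46:755  47:5459
  48:4096  49:224  50:4873  51:5988  52:530  53:4991  54:4678  55:2990
  56:4923  57:6092  58:2561  59:2216  60:5387  61:3687  62:151  63:2388
  64:6004  65:1341  66:3567  67:3790  68:106  69:6183  70:3528  71:598
  72:3577  73:5107  74:5697  75:5628  76:4966  77:4626  78:5215  79:3070
  80:2497
Giant step factor: 2076^(-81) ≡ 4369 (mod 6481).
Scan 674·4369^i mod 6481 for i = 0, 1, …:
  i=0: 674   i=1: 2332   i=2: 376   i=3: 3051
  i=4: 4883   i=5: 4856   i=6: 3551   i=7: 5286
  i=8: 2731   i=9: 218     …   i=56: 3252
  i=57: 1636
Match at i=57, j=21: a = 57·81 + 21 = 4638.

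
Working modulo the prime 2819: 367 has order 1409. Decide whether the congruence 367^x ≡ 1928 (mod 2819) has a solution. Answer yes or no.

yes

1928 ∈ ⟨367⟩ iff 1928^1409 ≡ 1 (mod 2819), since |⟨367⟩| = 1409.
1928^1409 mod 2819 = 1.
Since 1 = 1, 1928 lies in the subgroup.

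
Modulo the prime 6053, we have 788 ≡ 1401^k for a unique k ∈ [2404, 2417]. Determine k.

2416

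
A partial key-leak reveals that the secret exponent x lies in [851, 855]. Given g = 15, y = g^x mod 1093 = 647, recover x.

Compute 15^851 mod 1093 = 647, then multiply by 15 repeatedly:
  15^851=647
Found 647 at exponent 851.

851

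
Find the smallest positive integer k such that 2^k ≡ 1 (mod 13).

12

The order of 2 must divide p − 1 = 12 = 2^2 · 3.
Divisors: 1, 2, 3, 4, 6, 12.
Check each in increasing order: 2^1 ≡ 2;  2^2 ≡ 4;  2^3 ≡ 8;  2^4 ≡ 3;  2^6 ≡ 12;  2^12 ≡ 1.
Smallest exponent giving 1 is 12.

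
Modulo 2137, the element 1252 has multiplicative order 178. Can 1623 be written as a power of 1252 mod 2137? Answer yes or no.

no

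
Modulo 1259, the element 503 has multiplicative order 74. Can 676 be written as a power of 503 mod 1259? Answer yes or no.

676 ∈ ⟨503⟩ iff 676^74 ≡ 1 (mod 1259), since |⟨503⟩| = 74.
676^74 mod 1259 = 1.
Since 1 = 1, 676 lies in the subgroup.

yes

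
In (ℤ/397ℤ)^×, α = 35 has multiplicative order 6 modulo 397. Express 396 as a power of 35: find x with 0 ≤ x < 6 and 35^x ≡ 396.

3

Successive powers of 35 modulo 397:
  35^0=1  35^1=35  35^2=34  35^3=396
So 35^3 ≡ 396 (mod 397), giving x = 3.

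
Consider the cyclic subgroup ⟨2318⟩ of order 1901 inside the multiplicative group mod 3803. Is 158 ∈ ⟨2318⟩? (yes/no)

yes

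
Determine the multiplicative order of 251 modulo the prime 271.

The order of 251 must divide p − 1 = 270 = 2 · 3^3 · 5.
Divisors: 1, 2, 3, 5, 6, 9, 10, 15, 18, 27, 30, 45, 54, 90, 135, 270.
Check each in increasing order: 251^1 ≡ 251;  251^2 ≡ 129;  251^3 ≡ 130;  251^5 ≡ 239;  251^6 ≡ 98;  251^9 ≡ 3;  251^10 ≡ 211;  251^15 ≡ 23;  251^18 ≡ 9;  251^27 ≡ 27;  251^30 ≡ 258;  251^45 ≡ 243;  251^54 ≡ 187;  251^90 ≡ 242;  251^135 ≡ 270;  251^270 ≡ 1.
Smallest exponent giving 1 is 270.

270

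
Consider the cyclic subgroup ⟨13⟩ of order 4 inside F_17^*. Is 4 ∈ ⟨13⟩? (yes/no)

4 ∈ ⟨13⟩ iff 4^4 ≡ 1 (mod 17), since |⟨13⟩| = 4.
4^4 mod 17 = 1.
Since 1 = 1, 4 lies in the subgroup.

yes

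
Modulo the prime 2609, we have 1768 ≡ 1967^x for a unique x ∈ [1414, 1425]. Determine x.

Compute 1967^1414 mod 2609 = 1319, then multiply by 1967 repeatedly:
  1967^1414=1319  1967^1415=1127  1967^1416=1768
Found 1768 at exponent 1416.

1416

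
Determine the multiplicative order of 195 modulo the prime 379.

7

The order of 195 must divide p − 1 = 378 = 2 · 3^3 · 7.
Divisors: 1, 2, 3, 6, 7, 9, 14, 18, 21, 27, 42, 54, 63, 126, 189, 378.
Check each in increasing order: 195^1 ≡ 195;  195^2 ≡ 125;  195^3 ≡ 119;  195^6 ≡ 138;  195^7 ≡ 1.
Smallest exponent giving 1 is 7.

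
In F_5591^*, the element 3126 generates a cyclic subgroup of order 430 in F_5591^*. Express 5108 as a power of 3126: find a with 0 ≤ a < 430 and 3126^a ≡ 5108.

Baby-step giant-step with m = ceil(sqrt(430)) = 21.
Baby table (3126^j mod 5591 for j=0..20):
  0:1  1:3126  2:4399  3:3005  4:750  5:1871  6:560  7:577
  8:3400  9:5500  10:675  11:2243  12:504  13:4433  14:3060  15:4950
  16:3403  17:3696  18:2690  19:76  20:2754
Giant step factor: 3126^(-21) ≡ 4523 (mod 5591).
Scan 5108·4523^i mod 5591 for i = 0, 1, …:
  i=0: 5108   i=1: 1472   i=2: 4566   i=3: 4455
  i=4: 1
Match at i=4, j=0: a = 4·21 + 0 = 84.

84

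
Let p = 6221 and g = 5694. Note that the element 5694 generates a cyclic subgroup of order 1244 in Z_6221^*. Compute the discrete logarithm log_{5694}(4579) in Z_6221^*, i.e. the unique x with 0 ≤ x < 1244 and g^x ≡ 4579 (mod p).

Baby-step giant-step with m = ceil(sqrt(1244)) = 36.
Baby table (5694^j mod 6221 for j=0..35):
  0:1  1:5694  2:4005  3:4505  4:2287  5:1625  6:2123  7:959
  8:4729  9:2438  10:2921  11:3441  12:3125  13:1690  14:5194  15:2
  16:5167  17:1789  18:2789  19:4574  20:3250  21:4246  22:1918  23:3237
  24:4876  25:5842  26:661  27:29  28:3380  29:4167  30:4  31:4113
  32:3578  33:5578  34:2927  35:279
Giant step factor: 5694^(-36) ≡ 1860 (mod 6221).
Scan 4579·1860^i mod 6221 for i = 0, 1, …:
  i=0: 4579   i=1: 391   i=2: 5624   i=3: 3139
  i=4: 3242   i=5: 1971   i=6: 1891   i=7: 2395
  i=8: 464   i=9: 4542   i=10: 2
Match at i=10, j=15: x = 10·36 + 15 = 375.

375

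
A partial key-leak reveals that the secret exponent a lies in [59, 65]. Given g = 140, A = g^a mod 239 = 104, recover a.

65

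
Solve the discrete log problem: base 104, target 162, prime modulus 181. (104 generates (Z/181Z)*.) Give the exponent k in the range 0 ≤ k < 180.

135

Baby-step giant-step with m = ceil(sqrt(180)) = 14.
Baby table (104^j mod 181 for j=0..13):
  0:1  1:104  2:137  3:130  4:126  5:72  6:67  7:90
  8:129  9:22  10:116  11:118  12:145  13:57
Giant step factor: 104^(-14) ≡ 4 (mod 181).
Scan 162·4^i mod 181 for i = 0, 1, …:
  i=0: 162   i=1: 105   i=2: 58   i=3: 51
  i=4: 23   i=5: 92   i=6: 6   i=7: 24
  i=8: 96   i=9: 22
Match at i=9, j=9: k = 9·14 + 9 = 135.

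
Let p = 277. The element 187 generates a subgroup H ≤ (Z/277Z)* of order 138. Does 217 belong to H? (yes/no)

217 ∈ ⟨187⟩ iff 217^138 ≡ 1 (mod 277), since |⟨187⟩| = 138.
217^138 mod 277 = 276.
Since 276 ≠ 1, 217 does not lie in the subgroup.

no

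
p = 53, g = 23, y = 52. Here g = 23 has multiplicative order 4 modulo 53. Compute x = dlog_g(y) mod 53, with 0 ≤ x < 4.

2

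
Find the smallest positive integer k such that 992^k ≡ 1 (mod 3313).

3312

The order of 992 must divide p − 1 = 3312 = 2^4 · 3^2 · 23.
Divisors: 1, 2, 3, 4, 6, 8, 9, 12, 16, 18, 23, 24, 36, 46, 48, 69, 72, 92, 138, 144, 184, 207, 276, 368, 414, 552, 828, 1104, 1656, 3312.
Check each in increasing order: 992^1 ≡ 992;  992^2 ≡ 103;  992^3 ≡ 2786;  992^4 ≡ 670;  992^6 ≡ 2750;  992^8 ≡ 1645;  992^9 ≡ 1844;  992^12 ≡ 2234;  992^16 ≡ 2617;  992^18 ≡ 1198;  992^23 ≡ 2239;  992^24 ≡ 1378;  992^36 ≡ 675;  992^46 ≡ 552;  992^48 ≡ 535;  992^69 ≡ 179;  992^72 ≡ 1744;  992^92 ≡ 3221;  992^138 ≡ 2224;  992^144 ≡ 202;  992^184 ≡ 1838;  992^207 ≡ 536;  992^276 ≡ 3180;  992^368 ≡ 2297;  992^414 ≡ 2378;  992^552 ≡ 1124;  992^828 ≡ 2906;  992^1104 ≡ 1123;  992^1656 ≡ 3312;  992^3312 ≡ 1.
Smallest exponent giving 1 is 3312.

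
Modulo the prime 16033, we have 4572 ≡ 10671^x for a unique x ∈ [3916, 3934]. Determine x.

3928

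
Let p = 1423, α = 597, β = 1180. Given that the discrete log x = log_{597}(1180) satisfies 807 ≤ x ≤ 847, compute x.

814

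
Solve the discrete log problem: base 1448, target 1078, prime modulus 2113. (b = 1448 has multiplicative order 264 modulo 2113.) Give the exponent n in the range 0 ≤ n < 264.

111

Baby-step giant-step with m = ceil(sqrt(264)) = 17.
Baby table (1448^j mod 2113 for j=0..16):
  0:1  1:1448  2:608  3:1376  4:2002  5:1973  6:128  7:1513
  8:1756  9:749  10:583  11:1097  12:1593  13:1381  14:790  15:787
  16:669
Giant step factor: 1448^(-17) ≡ 1330 (mod 2113).
Scan 1078·1330^i mod 2113 for i = 0, 1, …:
  i=0: 1078   i=1: 1126   i=2: 1576   i=3: 2097
  i=4: 1963   i=5: 1235   i=6: 749
Match at i=6, j=9: n = 6·17 + 9 = 111.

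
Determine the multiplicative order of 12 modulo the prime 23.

11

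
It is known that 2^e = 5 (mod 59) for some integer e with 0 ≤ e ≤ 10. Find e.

6

Compute 2^0 mod 59 = 1, then multiply by 2 repeatedly:
  2^0=1  2^1=2  2^2=4  2^3=8  2^4=16
  2^5=32  2^6=5
Found 5 at exponent 6.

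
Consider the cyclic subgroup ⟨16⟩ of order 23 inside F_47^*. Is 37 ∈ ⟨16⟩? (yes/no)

⟨16⟩ has order 23; its elements mod 47 are {1, 2, 3, 4, 6, 7, 8, 9, 12, 14, 16, 17, 18, 21, 24, 25, 27, 28, 32, 34, 36, 37, 42}.
37 is in this set.

yes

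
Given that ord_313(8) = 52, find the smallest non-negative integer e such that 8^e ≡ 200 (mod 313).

14

Baby-step giant-step with m = ceil(sqrt(52)) = 8.
Baby table (8^j mod 313 for j=0..7):
  0:1  1:8  2:64  3:199  4:27  5:216  6:163  7:52
Giant step factor: 8^(-8) ≡ 234 (mod 313).
Scan 200·234^i mod 313 for i = 0, 1, …:
  i=0: 200   i=1: 163
Match at i=1, j=6: e = 1·8 + 6 = 14.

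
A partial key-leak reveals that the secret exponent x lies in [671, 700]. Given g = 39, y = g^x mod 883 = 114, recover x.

695

Compute 39^671 mod 883 = 772, then multiply by 39 repeatedly:
  39^671=772  39^672=86  39^673=705  39^674=122  39^675=343
  39^676=132  39^677=733  39^678=331  39^679=547  39^680=141
  39^681=201  39^682=775  39^683=203  39^684=853  39^685=596
  39^686=286  39^687=558  39^688=570  39^689=155  39^690=747
  39^691=877  39^692=649  39^693=587  39^694=818  39^695=114
Found 114 at exponent 695.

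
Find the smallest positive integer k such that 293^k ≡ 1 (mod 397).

The order of 293 must divide p − 1 = 396 = 2^2 · 3^2 · 11.
Divisors: 1, 2, 3, 4, 6, 9, 11, 12, 18, 22, 33, 36, 44, 66, 99, 132, 198, 396.
Check each in increasing order: 293^1 ≡ 293;  293^2 ≡ 97;  293^3 ≡ 234;  293^4 ≡ 278;  293^6 ≡ 367;  293^9 ≡ 126;  293^11 ≡ 312;  293^12 ≡ 106;  293^18 ≡ 393;  293^22 ≡ 79;  293^33 ≡ 34;  293^36 ≡ 16;  293^44 ≡ 286;  293^66 ≡ 362;  293^99 ≡ 1.
Smallest exponent giving 1 is 99.

99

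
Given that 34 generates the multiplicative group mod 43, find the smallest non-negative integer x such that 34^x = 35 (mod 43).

Baby-step giant-step with m = ceil(sqrt(42)) = 7.
Baby table (34^j mod 43 for j=0..6):
  0:1  1:34  2:38  3:2  4:25  5:33  6:4
Giant step factor: 34^(-7) ≡ 37 (mod 43).
Scan 35·37^i mod 43 for i = 0, 1, …:
  i=0: 35   i=1: 5   i=2: 13   i=3: 8
  i=4: 38
Match at i=4, j=2: x = 4·7 + 2 = 30.

30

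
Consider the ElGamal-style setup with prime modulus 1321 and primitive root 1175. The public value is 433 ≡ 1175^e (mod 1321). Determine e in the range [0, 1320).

1318

Baby-step giant-step with m = ceil(sqrt(1320)) = 37.
Baby table (1175^j mod 1321 for j=0..36):
  0:1  1:1175  2:180  3:140  4:696  5:101  6:1106  7:1007
  8:930  9:283  10:954  11:742  12:1311  13:139  14:842  15:1242
  16:966  17:311  18:829  19:498  20:1268  21:1133  22:1028  23:506
  24:100  25:1252  26:827  27:790  28:908  29:853  30:957  31:304
  32:530  33:559  34:288  35:224  36:321
Giant step factor: 1175^(-37) ≡ 515 (mod 1321).
Scan 433·515^i mod 1321 for i = 0, 1, …:
  i=0: 433   i=1: 1067   i=2: 1290   i=3: 1208
  i=4: 1250   i=5: 423   i=6: 1201   i=7: 287
  i=8: 1174   i=9: 913     …   i=34: 396
  i=35: 506
Match at i=35, j=23: e = 35·37 + 23 = 1318.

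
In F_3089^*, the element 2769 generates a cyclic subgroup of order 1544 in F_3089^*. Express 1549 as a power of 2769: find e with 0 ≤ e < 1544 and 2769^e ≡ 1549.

Baby-step giant-step with m = ceil(sqrt(1544)) = 40.
Baby table (2769^j mod 3089 for j=0..39):
  0:1  1:2769  2:463  3:112  4:1228  5:2432  6:188  7:1620
  8:552  9:2522  10:2278  11:44  12:1365  13:1838  14:1839  15:1519
  16:1982  17:2094  18:233  19:2665  20:2853  21:1384  22:1936  23:1369
  24:558  25:602  26:1967  27:716  28:2555  29:985  30:2967  31:1972
  32:2205  33:1781  34:1545  35:2929  36:1776  37:56  38:614  39:1216
Giant step factor: 2769^(-40) ≡ 953 (mod 3089).
Scan 1549·953^i mod 3089 for i = 0, 1, …:
  i=0: 1549   i=1: 2744   i=2: 1738   i=3: 610
  i=4: 598   i=5: 1518   i=6: 1002   i=7: 405
  i=8: 2929
Match at i=8, j=35: e = 8·40 + 35 = 355.

355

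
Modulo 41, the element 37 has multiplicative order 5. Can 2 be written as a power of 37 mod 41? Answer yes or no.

no

⟨37⟩ has order 5; its elements mod 41 are {1, 10, 16, 18, 37}.
2 is not in this set.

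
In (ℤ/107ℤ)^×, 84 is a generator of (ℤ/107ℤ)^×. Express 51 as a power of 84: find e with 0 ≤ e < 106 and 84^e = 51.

11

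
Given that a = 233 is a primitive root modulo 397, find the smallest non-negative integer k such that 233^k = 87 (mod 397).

Baby-step giant-step with m = ceil(sqrt(396)) = 20.
Baby table (233^j mod 397 for j=0..19):
  0:1  1:233  2:297  3:123  4:75  5:7  6:43  7:94
  8:67  9:128  10:49  11:301  12:261  13:72  14:102  15:343
  16:122  17:239  18:107  19:317
Giant step factor: 233^(-20) ≡ 209 (mod 397).
Scan 87·209^i mod 397 for i = 0, 1, …:
  i=0: 87   i=1: 318   i=2: 163   i=3: 322
  i=4: 205   i=5: 366   i=6: 270   i=7: 56
  i=8: 191   i=9: 219   i=10: 116   i=11: 27
  i=12: 85   i=13: 297
Match at i=13, j=2: k = 13·20 + 2 = 262.

262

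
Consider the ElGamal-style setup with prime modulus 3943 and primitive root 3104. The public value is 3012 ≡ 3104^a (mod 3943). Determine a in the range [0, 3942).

1045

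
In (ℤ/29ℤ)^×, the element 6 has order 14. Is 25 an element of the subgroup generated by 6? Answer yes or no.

25 ∈ ⟨6⟩ iff 25^14 ≡ 1 (mod 29), since |⟨6⟩| = 14.
25^14 mod 29 = 1.
Since 1 = 1, 25 lies in the subgroup.

yes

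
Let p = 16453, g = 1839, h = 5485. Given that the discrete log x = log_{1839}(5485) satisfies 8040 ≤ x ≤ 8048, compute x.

Compute 1839^8040 mod 16453 = 5061, then multiply by 1839 repeatedly:
  1839^8040=5061  1839^8041=11234  1839^8042=10811  1839^8043=6205  1839^8044=9066
  1839^8045=5485
Found 5485 at exponent 8045.

8045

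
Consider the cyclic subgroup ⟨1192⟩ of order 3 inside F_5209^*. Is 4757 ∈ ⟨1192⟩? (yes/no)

⟨1192⟩ has order 3; its elements mod 5209 are {1, 1192, 4016}.
4757 is not in this set.

no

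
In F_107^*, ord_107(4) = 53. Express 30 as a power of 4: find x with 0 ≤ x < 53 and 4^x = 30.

6

Successive powers of 4 modulo 107:
  4^0=1  4^1=4  4^2=16  4^3=64  4^4=42  4^5=61
  4^6=30
So 4^6 ≡ 30 (mod 107), giving x = 6.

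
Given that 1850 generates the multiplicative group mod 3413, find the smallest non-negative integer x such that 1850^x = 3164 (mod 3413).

Baby-step giant-step with m = ceil(sqrt(3412)) = 59.
Baby table (1850^j mod 3413 for j=0..58):
  0:1  1:1850  2:2674  3:1463  4:41  5:764  6:418  7:1962
  8:1681  9:607  10:73  11:1943  12:661  13:996  14:2993  15:1164
  16:3210  17:3293  18:3258  19:3355  20:1916  21:1906  22:471  23:1035
  24:57  25:3060  26:2246  27:1479  28:2337  29:2592  30:3348  31:2618
  32:253  33:469  34:748  35:1535  36:134  37:2164  38:3364  39:1501
  40:2081  41:3399  42:1404  43:107  44:3409  45:2839  46:2956  47:974
  48:3249  49:357  50:1741  51:2391  52:102  53:985  54:3121  55:2467
  56:769  57:2842  58:1680
Giant step factor: 1850^(-59) ≡ 162 (mod 3413).
Scan 3164·162^i mod 3413 for i = 0, 1, …:
  i=0: 3164   i=1: 618   i=2: 1139   i=3: 216
  i=4: 862   i=5: 3124   i=6: 964   i=7: 2583
  i=8: 2060   i=9: 2659     …   i=56: 1537
  i=57: 3258
Match at i=57, j=18: x = 57·59 + 18 = 3381.

3381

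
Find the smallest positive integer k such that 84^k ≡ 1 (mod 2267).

1133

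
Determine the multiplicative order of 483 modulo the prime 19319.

9659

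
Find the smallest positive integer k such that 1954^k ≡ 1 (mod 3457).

The order of 1954 must divide p − 1 = 3456 = 2^7 · 3^3.
Divisors: 1, 2, 3, 4, 6, 8, 9, 12, 16, 18, 24, 27, 32, 36, 48, 54, 64, 72, 96, 108, 128, 144, 192, 216, 288, 384, 432, 576, 864, 1152, 1728, 3456.
Check each in increasing order: 1954^1 ≡ 1954;  1954^2 ≡ 1588;  1954^3 ≡ 2023;  1954^4 ≡ 1591;  1954^6 ≡ 2898;  1954^8 ≡ 757;  1954^9 ≡ 3039;  1954^12 ≡ 1351;  1954^16 ≡ 2644;  1954^18 ≡ 1874;  1954^24 ≡ 3362;  1954^27 ≡ 1407;  1954^32 ≡ 682;  1954^36 ≡ 3021;  1954^48 ≡ 2111;  1954^54 ≡ 2245;  1954^64 ≡ 1886;  1954^72 ≡ 3418;  1954^96 ≡ 248;  1954^108 ≡ 3176;  1954^128 ≡ 3200;  1954^144 ≡ 1521;  1954^192 ≡ 2735;  1954^216 ≡ 2907;  1954^288 ≡ 708;  1954^384 ≡ 2734;  1954^432 ≡ 1741;  1954^576 ≡ 3456;  1954^864 ≡ 2749;  1954^1152 ≡ 1.
Smallest exponent giving 1 is 1152.

1152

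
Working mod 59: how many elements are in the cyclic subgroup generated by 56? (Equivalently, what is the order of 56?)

58

The order of 56 must divide p − 1 = 58 = 2 · 29.
Divisors: 1, 2, 29, 58.
Check each in increasing order: 56^1 ≡ 56;  56^2 ≡ 9;  56^29 ≡ 58;  56^58 ≡ 1.
Smallest exponent giving 1 is 58.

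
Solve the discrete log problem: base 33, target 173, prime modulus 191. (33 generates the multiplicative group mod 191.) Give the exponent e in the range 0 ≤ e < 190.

Baby-step giant-step with m = ceil(sqrt(190)) = 14.
Baby table (33^j mod 191 for j=0..13):
  0:1  1:33  2:134  3:29  4:2  5:66  6:77  7:58
  8:4  9:132  10:154  11:116  12:8  13:73
Giant step factor: 33^(-14) ≡ 80 (mod 191).
Scan 173·80^i mod 191 for i = 0, 1, …:
  i=0: 173   i=1: 88   i=2: 164   i=3: 132
Match at i=3, j=9: e = 3·14 + 9 = 51.

51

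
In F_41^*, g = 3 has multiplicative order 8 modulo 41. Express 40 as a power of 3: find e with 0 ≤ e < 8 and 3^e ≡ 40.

Successive powers of 3 modulo 41:
  3^0=1  3^1=3  3^2=9  3^3=27  3^4=40
So 3^4 ≡ 40 (mod 41), giving e = 4.

4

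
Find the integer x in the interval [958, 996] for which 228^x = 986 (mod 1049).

973

Compute 228^958 mod 1049 = 495, then multiply by 228 repeatedly:
  228^958=495  228^959=617  228^960=110  228^961=953  228^962=141
  228^963=678  228^964=381  228^965=850  228^966=784  228^967=422
  228^968=757  228^969=560  228^970=751  228^971=241  228^972=400
  228^973=986
Found 986 at exponent 973.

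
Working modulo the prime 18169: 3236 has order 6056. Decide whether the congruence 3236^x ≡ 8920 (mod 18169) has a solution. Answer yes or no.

no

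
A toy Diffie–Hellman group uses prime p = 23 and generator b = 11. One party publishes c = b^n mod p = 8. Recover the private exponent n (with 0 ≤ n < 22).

8

Successive powers of 11 modulo 23:
  11^0=1  11^1=11  11^2=6  11^3=20  11^4=13  11^5=5
  11^6=9  11^7=7  11^8=8
So 11^8 ≡ 8 (mod 23), giving n = 8.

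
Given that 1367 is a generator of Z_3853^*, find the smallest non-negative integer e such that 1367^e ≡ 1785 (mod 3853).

527

Baby-step giant-step with m = ceil(sqrt(3852)) = 63.
Baby table (1367^j mod 3853 for j=0..62):
  0:1  1:1367  2:3837  3:1246  4:256  5:3182  6:3610  7:3030
  8:35  9:1609  10:3293  11:1227  12:1254  13:3486  14:3054  15:2019
  16:1225  17:2373  18:3518  19:562  20:1507  21:2567  22:2859  23:1311
  24:492  25:2142  26:3687  27:405  28:2656  29:1226  30:3740  31:3502
  32:1808  33:1763  34:1896  35:2616  36:488  37:527  38:3751  39:3127
  40:1632  41:57  42:859  43:2941  44:1668  45:3033  46:283  47:1561
  48:3178  49:1995  50:3094  51:2757  52:585  53:2124  54:2199  55:693
  56:3346  57:471  58:406  59:170  60:1210  61:1133  62:3758
Giant step factor: 1367^(-63) ≡ 2589 (mod 3853).
Scan 1785·2589^i mod 3853 for i = 0, 1, …:
  i=0: 1785   i=1: 1618   i=2: 791   i=3: 1956
  i=4: 1242   i=5: 2136   i=6: 1049   i=7: 3349
  i=8: 1311
Match at i=8, j=23: e = 8·63 + 23 = 527.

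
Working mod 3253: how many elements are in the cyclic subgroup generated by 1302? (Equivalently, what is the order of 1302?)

1084

The order of 1302 must divide p − 1 = 3252 = 2^2 · 3 · 271.
Divisors: 1, 2, 3, 4, 6, 12, 271, 542, 813, 1084, 1626, 3252.
Check each in increasing order: 1302^1 ≡ 1302;  1302^2 ≡ 391;  1302^3 ≡ 1614;  1302^4 ≡ 3243;  1302^6 ≡ 2596;  1302^12 ≡ 2253;  1302^271 ≡ 1655;  1302^542 ≡ 3252;  1302^813 ≡ 1598;  1302^1084 ≡ 1.
Smallest exponent giving 1 is 1084.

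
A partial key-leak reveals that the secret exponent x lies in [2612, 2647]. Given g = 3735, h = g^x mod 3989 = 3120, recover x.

2618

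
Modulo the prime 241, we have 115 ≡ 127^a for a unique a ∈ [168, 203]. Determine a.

195

Compute 127^168 mod 241 = 154, then multiply by 127 repeatedly:
  127^168=154  127^169=37  127^170=120  127^171=57  127^172=9
  127^173=179  127^174=79  127^175=152  127^176=24  127^177=156
  127^178=50  127^179=84  127^180=64  127^181=175  127^182=53
  127^183=224  127^184=10  127^185=65  127^186=61  127^187=35
  127^188=107  127^189=93  127^190=2  127^191=13  127^192=205
  127^193=7  127^194=166  127^195=115
Found 115 at exponent 195.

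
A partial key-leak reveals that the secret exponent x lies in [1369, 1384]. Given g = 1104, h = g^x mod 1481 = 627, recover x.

Compute 1104^1369 mod 1481 = 1195, then multiply by 1104 repeatedly:
  1104^1369=1195  1104^1370=1190  1104^1371=113  1104^1372=348  1104^1373=613
  1104^1374=1416  1104^1375=809  1104^1376=93  1104^1377=483  1104^1378=72
  1104^1379=995  1104^1380=1059  1104^1381=627
Found 627 at exponent 1381.

1381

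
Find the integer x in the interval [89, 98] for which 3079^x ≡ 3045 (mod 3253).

Compute 3079^89 mod 3253 = 2062, then multiply by 3079 repeatedly:
  3079^89=2062  3079^90=2295  3079^91=789  3079^92=2593  3079^93=985
  3079^94=1019  3079^95=1609  3079^96=3045
Found 3045 at exponent 96.

96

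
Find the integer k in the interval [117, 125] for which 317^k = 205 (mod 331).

117

Compute 317^117 mod 331 = 205, then multiply by 317 repeatedly:
  317^117=205
Found 205 at exponent 117.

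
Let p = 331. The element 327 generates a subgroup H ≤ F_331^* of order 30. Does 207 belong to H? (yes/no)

yes

207 ∈ ⟨327⟩ iff 207^30 ≡ 1 (mod 331), since |⟨327⟩| = 30.
207^30 mod 331 = 1.
Since 1 = 1, 207 lies in the subgroup.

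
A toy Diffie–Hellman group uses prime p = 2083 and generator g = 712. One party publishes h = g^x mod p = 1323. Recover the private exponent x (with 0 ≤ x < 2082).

Baby-step giant-step with m = ceil(sqrt(2082)) = 46.
Baby table (712^j mod 2083 for j=0..45):
  0:1  1:712  2:775  3:1888  4:721  5:934  6:531  7:1049
  8:1174  9:605  10:1662  11:200  12:756  13:858  14:577  15:473
  16:1413  17:2050  18:1500  19:1504  20:186  21:1203  22:423  23:1224
  24:794  25:835  26:865  27:1395  28:1732  29:48  30:848  31:1789
  32:1055  33:1280  34:1089  35:492  36:360  37:111  38:1961  39:622
  40:1268  41:877  42:1607  43:617  44:1874  45:1168
Giant step factor: 712^(-46) ≡ 814 (mod 2083).
Scan 1323·814^i mod 2083 for i = 0, 1, …:
  i=0: 1323   i=1: 11   i=2: 622
Match at i=2, j=39: x = 2·46 + 39 = 131.

131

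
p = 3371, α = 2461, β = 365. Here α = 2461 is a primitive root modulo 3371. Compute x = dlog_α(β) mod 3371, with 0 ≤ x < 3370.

1897

Baby-step giant-step with m = ceil(sqrt(3370)) = 59.
Baby table (2461^j mod 3371 for j=0..58):
  0:1  1:2461  2:2205  3:2566  4:1043  5:1492  6:793  7:3135
  8:2387  9:2125  10:1204  11:3306  12:1843  13:1628  14:1760  15:2996
  16:779  17:2391  18:1856  19:3282  20:86  21:2644  22:854  23:1561
  24:2052  25:214  26:778  27:3301  28:3022  29:716  30:2414  31:1152
  32:61  33:1797  34:3036  35:1460  36:2945  37:3366  38:1179  39:2459
  40:654  41:1527  42:2653  43:2777  44:1180  45:1549  46:2859  47:722
  48:325  49:898  50:1973  51:1313  52:1875  53:2847  54:1529  55:833
  56:445  57:2941  58:264
Giant step factor: 2461^(-59) ≡ 3356 (mod 3371).
Scan 365·3356^i mod 3371 for i = 0, 1, …:
  i=0: 365   i=1: 1267   i=2: 1221   i=3: 1911
  i=4: 1674   i=5: 1858   i=6: 2469   i=7: 46
  i=8: 2681   i=9: 237     …   i=31: 982
  i=32: 2125
Match at i=32, j=9: x = 32·59 + 9 = 1897.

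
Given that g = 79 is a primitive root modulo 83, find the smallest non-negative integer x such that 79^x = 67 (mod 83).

43

Baby-step giant-step with m = ceil(sqrt(82)) = 10.
Baby table (79^j mod 83 for j=0..9):
  0:1  1:79  2:16  3:19  4:7  5:55  6:29  7:50
  8:49  9:53
Giant step factor: 79^(-10) ≡ 9 (mod 83).
Scan 67·9^i mod 83 for i = 0, 1, …:
  i=0: 67   i=1: 22   i=2: 32   i=3: 39
  i=4: 19
Match at i=4, j=3: x = 4·10 + 3 = 43.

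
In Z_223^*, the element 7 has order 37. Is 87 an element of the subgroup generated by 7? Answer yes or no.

no

87 ∈ ⟨7⟩ iff 87^37 ≡ 1 (mod 223), since |⟨7⟩| = 37.
87^37 mod 223 = 222.
Since 222 ≠ 1, 87 does not lie in the subgroup.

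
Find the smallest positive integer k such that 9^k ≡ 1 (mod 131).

65

The order of 9 must divide p − 1 = 130 = 2 · 5 · 13.
Divisors: 1, 2, 5, 10, 13, 26, 65, 130.
Check each in increasing order: 9^1 ≡ 9;  9^2 ≡ 81;  9^5 ≡ 99;  9^10 ≡ 107;  9^13 ≡ 58;  9^26 ≡ 89;  9^65 ≡ 1.
Smallest exponent giving 1 is 65.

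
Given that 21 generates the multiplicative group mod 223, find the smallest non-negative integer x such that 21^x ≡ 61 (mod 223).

175

Baby-step giant-step with m = ceil(sqrt(222)) = 15.
Baby table (21^j mod 223 for j=0..14):
  0:1  1:21  2:218  3:118  4:25  5:79  6:98  7:51
  8:179  9:191  10:220  11:160  12:15  13:92  14:148
Giant step factor: 21^(-15) ≡ 207 (mod 223).
Scan 61·207^i mod 223 for i = 0, 1, …:
  i=0: 61   i=1: 139   i=2: 6   i=3: 127
  i=4: 198   i=5: 177   i=6: 67   i=7: 43
  i=8: 204   i=9: 81   i=10: 42   i=11: 220
Match at i=11, j=10: x = 11·15 + 10 = 175.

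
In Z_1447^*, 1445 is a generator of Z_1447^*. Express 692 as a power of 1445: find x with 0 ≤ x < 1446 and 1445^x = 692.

Baby-step giant-step with m = ceil(sqrt(1446)) = 39.
Baby table (1445^j mod 1447 for j=0..38):
  0:1  1:1445  2:4  3:1439  4:16  5:1415  6:64  7:1319
  8:256  9:935  10:1024  11:846  12:1202  13:490  14:467  15:513
  16:421  17:605  18:237  19:973  20:948  21:998  22:898  23:1098
  24:698  25:51  26:1345  27:204  28:1039  29:816  30:1262  31:370
  32:707  33:33  34:1381  35:132  36:1183  37:528  38:391
Giant step factor: 1445^(-39) ≡ 1212 (mod 1447).
Scan 692·1212^i mod 1447 for i = 0, 1, …:
  i=0: 692   i=1: 891   i=2: 430   i=3: 240
  i=4: 33
Match at i=4, j=33: x = 4·39 + 33 = 189.

189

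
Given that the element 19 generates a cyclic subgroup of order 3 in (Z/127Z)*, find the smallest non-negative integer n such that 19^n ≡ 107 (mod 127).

2

Successive powers of 19 modulo 127:
  19^0=1  19^1=19  19^2=107
So 19^2 ≡ 107 (mod 127), giving n = 2.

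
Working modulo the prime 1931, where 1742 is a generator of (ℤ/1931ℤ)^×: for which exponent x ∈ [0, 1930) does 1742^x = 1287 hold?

Baby-step giant-step with m = ceil(sqrt(1930)) = 44.
Baby table (1742^j mod 1931 for j=0..43):
  0:1  1:1742  2:963  3:1438  4:489  5:267  6:1674  7:298
  8:1608  9:1186  10:1773  11:897  12:395  13:654  14:1909  15:296
  16:55  17:1191  18:828  19:1850  20:1792  21:1168  22:1313  23:942
  24:1545  25:1507  26:965  27:1060  28:484  29:1212  30:721  31:832
  32:1094  33:1782  34:1127  35:1338  36:79  37:517  38:768  39:1604
  40:11  41:1783  42:938  43:370
Giant step factor: 1742^(-44) ≡ 639 (mod 1931).
Scan 1287·639^i mod 1931 for i = 0, 1, …:
  i=0: 1287   i=1: 1718   i=2: 994   i=3: 1798
  i=4: 1908   i=5: 751   i=6: 1001   i=7: 478
  i=8: 344   i=9: 1613     …   i=15: 1040
  i=16: 296
Match at i=16, j=15: x = 16·44 + 15 = 719.

719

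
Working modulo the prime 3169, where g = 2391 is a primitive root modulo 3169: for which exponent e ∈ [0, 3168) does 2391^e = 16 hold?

1928

Baby-step giant-step with m = ceil(sqrt(3168)) = 57.
Baby table (2391^j mod 3169 for j=0..56):
  0:1  1:2391  2:5  3:2448  4:25  5:2733  6:125  7:989
  8:625  9:1776  10:3125  11:2542  12:2949  13:34  14:2069  15:170
  16:838  17:850  18:1021  19:1081  20:1936  21:2236  22:173  23:1673
  24:865  25:2027  26:1156  27:628  28:2611  29:3140  30:379  31:3024
  32:1895  33:2444  34:3137  35:2713  36:3009  37:889  38:2369  39:1276
  40:2338  41:42  42:2183  43:210  44:1408  45:1050  46:702  47:2081
  48:341  49:898  50:1705  51:1321  52:2187  53:267  54:1428  55:1335
  56:802
Giant step factor: 2391^(-57) ≡ 2633 (mod 3169).
Scan 16·2633^i mod 3169 for i = 0, 1, …:
  i=0: 16   i=1: 931   i=2: 1686   i=3: 2638
  i=4: 2575   i=5: 1484   i=6: 3164   i=7: 2680
  i=8: 2246   i=9: 364     …   i=32: 948
  i=33: 2081
Match at i=33, j=47: e = 33·57 + 47 = 1928.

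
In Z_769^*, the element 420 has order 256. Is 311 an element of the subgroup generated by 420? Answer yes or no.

311 ∈ ⟨420⟩ iff 311^256 ≡ 1 (mod 769), since |⟨420⟩| = 256.
311^256 mod 769 = 1.
Since 1 = 1, 311 lies in the subgroup.

yes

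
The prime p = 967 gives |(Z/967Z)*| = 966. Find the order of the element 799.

42

The order of 799 must divide p − 1 = 966 = 2 · 3 · 7 · 23.
Divisors: 1, 2, 3, 6, 7, 14, 21, 23, 42, 46, 69, 138, 161, 322, 483, 966.
Check each in increasing order: 799^1 ≡ 799;  799^2 ≡ 181;  799^3 ≡ 536;  799^6 ≡ 97;  799^7 ≡ 143;  799^14 ≡ 142;  799^21 ≡ 966;  799^23 ≡ 786;  799^42 ≡ 1.
Smallest exponent giving 1 is 42.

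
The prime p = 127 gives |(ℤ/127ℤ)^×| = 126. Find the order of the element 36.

63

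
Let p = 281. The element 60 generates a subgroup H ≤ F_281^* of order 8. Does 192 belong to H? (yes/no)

yes

192 ∈ ⟨60⟩ iff 192^8 ≡ 1 (mod 281), since |⟨60⟩| = 8.
192^8 mod 281 = 1.
Since 1 = 1, 192 lies in the subgroup.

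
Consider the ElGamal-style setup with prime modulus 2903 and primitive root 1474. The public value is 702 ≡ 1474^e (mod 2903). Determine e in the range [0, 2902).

2160

Baby-step giant-step with m = ceil(sqrt(2902)) = 54.
Baby table (1474^j mod 2903 for j=0..53):
  0:1  1:1474  2:1232  3:1593  4:2458  5:148  6:427  7:2350
  8:621  9:909  10:1583  11:2233  12:2343  13:1915  14:994  15:2044
  16:2445  17:1307  18:1829  19:1962  20:600  21:1888  22:1838  23:713
  24:76  25:1710  26:736  27:2045  28:1016  29:2539  30:519  31:1517
  32:748  33:2315  34:1285  35:1334  36:985  37:390  38:66  39:1485
  40:28  41:630  42:2563  43:1059  44:2055  45:1241  46:344  47:1934
  48:2873  49:2228  50:779  51:1561  52:1738  53:1366
Giant step factor: 1474^(-54) ≡ 2193 (mod 2903).
Scan 702·2193^i mod 2903 for i = 0, 1, …:
  i=0: 702   i=1: 896   i=2: 2500   i=3: 1636
  i=4: 2543   i=5: 136   i=6: 2142   i=7: 352
  i=8: 2641   i=9: 228     …   i=39: 1705
  i=40: 1
Match at i=40, j=0: e = 40·54 + 0 = 2160.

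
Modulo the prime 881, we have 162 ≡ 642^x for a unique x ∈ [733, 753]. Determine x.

Compute 642^733 mod 881 = 508, then multiply by 642 repeatedly:
  642^733=508  642^734=166  642^735=852  642^736=764  642^737=652
  642^738=109  642^739=379  642^740=162
Found 162 at exponent 740.

740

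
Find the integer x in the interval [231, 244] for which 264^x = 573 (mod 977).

236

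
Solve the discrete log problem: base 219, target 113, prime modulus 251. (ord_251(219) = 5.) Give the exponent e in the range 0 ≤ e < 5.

Successive powers of 219 modulo 251:
  219^0=1  219^1=219  219^2=20  219^3=113
So 219^3 ≡ 113 (mod 251), giving e = 3.

3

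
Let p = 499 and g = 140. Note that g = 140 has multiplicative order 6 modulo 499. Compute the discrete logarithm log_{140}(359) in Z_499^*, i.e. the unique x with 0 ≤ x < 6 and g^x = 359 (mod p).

4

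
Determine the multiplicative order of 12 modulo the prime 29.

4

The order of 12 must divide p − 1 = 28 = 2^2 · 7.
Divisors: 1, 2, 4, 7, 14, 28.
Check each in increasing order: 12^1 ≡ 12;  12^2 ≡ 28;  12^4 ≡ 1.
Smallest exponent giving 1 is 4.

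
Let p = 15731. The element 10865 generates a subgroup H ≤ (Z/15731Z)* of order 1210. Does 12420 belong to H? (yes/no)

12420 ∈ ⟨10865⟩ iff 12420^1210 ≡ 1 (mod 15731), since |⟨10865⟩| = 1210.
12420^1210 mod 15731 = 5549.
Since 5549 ≠ 1, 12420 does not lie in the subgroup.

no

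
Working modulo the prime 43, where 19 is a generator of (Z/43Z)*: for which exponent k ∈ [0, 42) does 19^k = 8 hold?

Baby-step giant-step with m = ceil(sqrt(42)) = 7.
Baby table (19^j mod 43 for j=0..6):
  0:1  1:19  2:17  3:22  4:31  5:30  6:11
Giant step factor: 19^(-7) ≡ 7 (mod 43).
Scan 8·7^i mod 43 for i = 0, 1, …:
  i=0: 8   i=1: 13   i=2: 5   i=3: 35
  i=4: 30
Match at i=4, j=5: k = 4·7 + 5 = 33.

33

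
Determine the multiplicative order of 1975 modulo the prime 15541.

3108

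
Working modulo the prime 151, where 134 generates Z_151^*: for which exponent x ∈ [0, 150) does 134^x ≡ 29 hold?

Baby-step giant-step with m = ceil(sqrt(150)) = 13.
Baby table (134^j mod 151 for j=0..12):
  0:1  1:134  2:138  3:70  4:18  5:147  6:68  7:52
  8:22  9:79  10:16  11:30  12:94
Giant step factor: 134^(-13) ≡ 12 (mod 151).
Scan 29·12^i mod 151 for i = 0, 1, …:
  i=0: 29   i=1: 46   i=2: 99   i=3: 131
  i=4: 62   i=5: 140   i=6: 19   i=7: 77
  i=8: 18
Match at i=8, j=4: x = 8·13 + 4 = 108.

108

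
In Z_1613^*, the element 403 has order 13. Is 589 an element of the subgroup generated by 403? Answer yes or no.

yes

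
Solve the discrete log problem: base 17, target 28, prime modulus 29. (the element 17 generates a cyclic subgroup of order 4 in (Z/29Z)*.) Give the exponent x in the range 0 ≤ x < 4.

2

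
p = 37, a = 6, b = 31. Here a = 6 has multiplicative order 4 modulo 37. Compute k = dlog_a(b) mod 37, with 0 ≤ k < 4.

3

Successive powers of 6 modulo 37:
  6^0=1  6^1=6  6^2=36  6^3=31
So 6^3 ≡ 31 (mod 37), giving k = 3.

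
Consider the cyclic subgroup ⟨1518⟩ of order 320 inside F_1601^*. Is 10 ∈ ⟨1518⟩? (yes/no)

no

10 ∈ ⟨1518⟩ iff 10^320 ≡ 1 (mod 1601), since |⟨1518⟩| = 320.
10^320 mod 1601 = 442.
Since 442 ≠ 1, 10 does not lie in the subgroup.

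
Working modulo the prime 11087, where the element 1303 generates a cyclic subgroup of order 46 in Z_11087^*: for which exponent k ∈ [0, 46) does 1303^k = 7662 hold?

16

Successive powers of 1303 modulo 11087:
  1303^0=1  1303^1=1303  1303^2=1498  1303^3=582  1303^4=4430  1303^5=7050
  1303^6=6114  1303^7=6076  1303^8=910  1303^9=10508  1303^10=10566  1303^11=8531
  1303^12=6719  1303^13=7214  1303^14=9153  1303^15=7834  1303^16=7662
So 1303^16 ≡ 7662 (mod 11087), giving k = 16.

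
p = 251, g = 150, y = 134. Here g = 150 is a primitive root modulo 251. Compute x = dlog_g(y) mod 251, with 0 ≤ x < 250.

Baby-step giant-step with m = ceil(sqrt(250)) = 16.
Baby table (150^j mod 251 for j=0..15):
  0:1  1:150  2:161  3:54  4:68  5:160  6:155  7:158
  8:106  9:87  10:249  11:202  12:180  13:143  14:115  15:182
Giant step factor: 150^(-16) ≡ 17 (mod 251).
Scan 134·17^i mod 251 for i = 0, 1, …:
  i=0: 134   i=1: 19   i=2: 72   i=3: 220
  i=4: 226   i=5: 77   i=6: 54
Match at i=6, j=3: x = 6·16 + 3 = 99.

99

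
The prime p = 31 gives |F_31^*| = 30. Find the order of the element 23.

The order of 23 must divide p − 1 = 30 = 2 · 3 · 5.
Divisors: 1, 2, 3, 5, 6, 10, 15, 30.
Check each in increasing order: 23^1 ≡ 23;  23^2 ≡ 2;  23^3 ≡ 15;  23^5 ≡ 30;  23^6 ≡ 8;  23^10 ≡ 1.
Smallest exponent giving 1 is 10.

10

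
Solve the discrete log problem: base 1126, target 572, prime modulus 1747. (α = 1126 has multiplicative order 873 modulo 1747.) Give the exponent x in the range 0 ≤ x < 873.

336

Baby-step giant-step with m = ceil(sqrt(873)) = 30.
Baby table (1126^j mod 1747 for j=0..29):
  0:1  1:1126  2:1301  3:940  4:1505  5:40  6:1365  7:1377
  8:913  9:802  10:1600  11:443  12:923  13:1580  14:634  15:1108
  16:250  17:233  18:308  19:902  20:645  21:1265  22:585  23:91
  24:1140  25:1342  26:1684  27:689  28:146  29:178
Giant step factor: 1126^(-30) ≡ 1454 (mod 1747).
Scan 572·1454^i mod 1747 for i = 0, 1, …:
  i=0: 572   i=1: 116   i=2: 952   i=3: 584
  i=4: 94   i=5: 410   i=6: 413   i=7: 1281
  i=8: 272   i=9: 666   i=10: 526   i=11: 1365
Match at i=11, j=6: x = 11·30 + 6 = 336.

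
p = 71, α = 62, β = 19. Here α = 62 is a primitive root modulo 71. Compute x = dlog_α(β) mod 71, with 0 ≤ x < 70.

38

Baby-step giant-step with m = ceil(sqrt(70)) = 9.
Baby table (62^j mod 71 for j=0..8):
  0:1  1:62  2:10  3:52  4:29  5:23  6:6  7:17
  8:60
Giant step factor: 62^(-9) ≡ 33 (mod 71).
Scan 19·33^i mod 71 for i = 0, 1, …:
  i=0: 19   i=1: 59   i=2: 30   i=3: 67
  i=4: 10
Match at i=4, j=2: x = 4·9 + 2 = 38.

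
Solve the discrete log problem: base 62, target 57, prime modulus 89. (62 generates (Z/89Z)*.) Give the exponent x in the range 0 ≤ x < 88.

Baby-step giant-step with m = ceil(sqrt(88)) = 10.
Baby table (62^j mod 89 for j=0..9):
  0:1  1:62  2:17  3:75  4:22  5:29  6:18  7:48
  8:39  9:15
Giant step factor: 62^(-10) ≡ 69 (mod 89).
Scan 57·69^i mod 89 for i = 0, 1, …:
  i=0: 57   i=1: 17
Match at i=1, j=2: x = 1·10 + 2 = 12.

12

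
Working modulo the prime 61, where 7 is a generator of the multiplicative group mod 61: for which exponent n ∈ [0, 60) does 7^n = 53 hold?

Baby-step giant-step with m = ceil(sqrt(60)) = 8.
Baby table (7^j mod 61 for j=0..7):
  0:1  1:7  2:49  3:38  4:22  5:32  6:41  7:43
Giant step factor: 7^(-8) ≡ 15 (mod 61).
Scan 53·15^i mod 61 for i = 0, 1, …:
  i=0: 53   i=1: 2   i=2: 30   i=3: 23
  i=4: 40   i=5: 51   i=6: 33   i=7: 7
Match at i=7, j=1: n = 7·8 + 1 = 57.

57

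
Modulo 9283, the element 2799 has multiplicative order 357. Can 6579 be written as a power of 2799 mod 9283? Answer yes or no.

6579 ∈ ⟨2799⟩ iff 6579^357 ≡ 1 (mod 9283), since |⟨2799⟩| = 357.
6579^357 mod 9283 = 1460.
Since 1460 ≠ 1, 6579 does not lie in the subgroup.

no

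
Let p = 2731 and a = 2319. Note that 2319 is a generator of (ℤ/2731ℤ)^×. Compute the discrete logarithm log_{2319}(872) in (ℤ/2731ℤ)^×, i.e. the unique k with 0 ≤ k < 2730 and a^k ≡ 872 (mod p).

1372

Baby-step giant-step with m = ceil(sqrt(2730)) = 53.
Baby table (2319^j mod 2731 for j=0..52):
  0:1  1:2319  2:422  3:920  4:569  5:438  6:2521  7:1859
  8:1503  9:701  10:674  11:874  12:404  13:143  14:1166  15:264
  16:472  17:2168  18:2552  19:11  20:930  21:1911  22:1927  23:797
  24:2087  25:421  26:1332  27:147  28:2249  29:1952  30:1421  31:1713
  32:1573  33:1902  34:173  35:2461  36:2000  37:762  38:121  39:2037
  40:1904  41:2080  42:574  43:1109  44:1900  45:997  46:1617  47:160
  48:2355  49:1976  50:2457  51:917  52:1805
Giant step factor: 2319^(-53) ≡ 973 (mod 2731).
Scan 872·973^i mod 2731 for i = 0, 1, …:
  i=0: 872   i=1: 1846   i=2: 1891   i=3: 1980
  i=4: 1185   i=5: 523   i=6: 913   i=7: 774
  i=8: 2077   i=9: 2712     …   i=24: 1339
  i=25: 160
Match at i=25, j=47: k = 25·53 + 47 = 1372.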